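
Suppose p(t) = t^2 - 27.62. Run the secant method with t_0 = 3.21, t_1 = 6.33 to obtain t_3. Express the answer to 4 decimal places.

5.2337

p(3.21) = -17.315900, p(6.33) = 12.448900
t_2 = 6.330000 − 12.448900·(6.330000 − 3.210000) / (12.448900 − (-17.315900)) = 6.330000 − (38.840568)/(29.764800) = 5.025084
p(5.025084) = -2.368532
t_3 = 5.025084 − (-2.368532)·(5.025084 − 6.330000) / (-2.368532 − 12.448900) = 5.025084 − (3.090736)/(-14.817432) = 5.233672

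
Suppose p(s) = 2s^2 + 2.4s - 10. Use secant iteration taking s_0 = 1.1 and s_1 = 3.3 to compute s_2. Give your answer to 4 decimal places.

1.5411

p(1.1) = -4.940000, p(3.3) = 19.700000
s_2 = 3.300000 − 19.700000·(3.300000 − 1.100000) / (19.700000 − (-4.940000)) = 3.300000 − (43.340000)/(24.640000) = 1.541071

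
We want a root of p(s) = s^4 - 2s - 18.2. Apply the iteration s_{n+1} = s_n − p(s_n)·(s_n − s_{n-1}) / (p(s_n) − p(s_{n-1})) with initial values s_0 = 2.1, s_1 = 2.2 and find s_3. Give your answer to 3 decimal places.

2.179

p(2.1) = -2.95190, p(2.2) = 0.82560
s_2 = 2.20000 − 0.82560·(2.20000 − 2.10000) / (0.82560 − (-2.95190)) = 2.20000 − (0.08256)/(3.77750) = 2.17814
p(2.17814) = -0.04779
s_3 = 2.17814 − (-0.04779)·(2.17814 − 2.20000) / (-0.04779 − 0.82560) = 2.17814 − (0.00104)/(-0.87339) = 2.17934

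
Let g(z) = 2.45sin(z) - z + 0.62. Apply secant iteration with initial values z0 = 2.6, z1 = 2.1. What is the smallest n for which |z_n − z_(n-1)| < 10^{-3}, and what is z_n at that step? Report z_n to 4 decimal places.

n = 5, z_n = 2.3548

g(2.6) = -0.717022, g(2.1) = 0.634863
z2 = 2.100000 − 0.634863·(-0.500000)/(1.351885) = 2.334807;  |Δ| = 0.234807
g(2.334807) = 0.054258
z3 = 2.334807 − 0.054258·(0.234807)/(-0.580604) = 2.356750;  |Δ| = 0.021943
g(2.356750) = -0.005300
z4 = 2.356750 − (-0.005300)·(0.021943)/(-0.059559) = 2.354797;  |Δ| = 0.001953
g(2.354797) = 0.000034
z5 = 2.354797 − 0.000034·(-0.001953)/(0.005334) = 2.354809;  |Δ| = 0.000012
|z5 − z4| = 0.000012 < 10^{-3}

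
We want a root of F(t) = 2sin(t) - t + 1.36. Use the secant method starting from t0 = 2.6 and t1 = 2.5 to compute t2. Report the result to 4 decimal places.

2.5214

F(2.6) = -0.208997, F(2.5) = 0.056944
t2 = 2.500000 − 0.056944·(2.500000 − 2.600000) / (0.056944 − (-0.208997)) = 2.500000 − (-0.005694)/(0.265942) = 2.521412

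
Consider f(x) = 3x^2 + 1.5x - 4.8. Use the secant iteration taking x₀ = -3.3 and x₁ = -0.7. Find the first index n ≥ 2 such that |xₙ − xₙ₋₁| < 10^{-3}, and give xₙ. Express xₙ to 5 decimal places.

n = 7, xₙ = -1.53938

f(-3.3) = 22.9200000, f(-0.7) = -4.3800000
x₂ = -0.7000000 − (-4.3800000)·(2.6000000)/(-27.3000000) = -1.1171429;  |Δ| = 0.4171429
f(-1.1171429) = -2.7316898
x₃ = -1.1171429 − (-2.7316898)·(-0.4171429)/(1.6483102) = -1.8084599;  |Δ| = 0.6913170
f(-1.8084599) = 2.2988915
x₄ = -1.8084599 − 2.2988915·(-0.6913170)/(5.0305813) = -1.4925396;  |Δ| = 0.3159203
f(-1.4925396) = -0.3557863
x₅ = -1.4925396 − (-0.3557863)·(0.3159203)/(-2.6546778) = -1.5348800;  |Δ| = 0.0423404
f(-1.5348800) = -0.0347505
x₆ = -1.5348800 − (-0.0347505)·(-0.0423404)/(0.3210359) = -1.5394631;  |Δ| = 0.0045831
f(-1.5394631) = 0.0006452
x₇ = -1.5394631 − 0.0006452·(-0.0045831)/(0.0353956) = -1.5393796;  |Δ| = 0.0000835
|x₇ − x₆| = 0.0000835 < 10^{-3}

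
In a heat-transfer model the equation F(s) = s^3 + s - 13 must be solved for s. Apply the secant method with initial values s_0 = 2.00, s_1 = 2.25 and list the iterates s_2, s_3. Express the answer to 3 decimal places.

F(2.00) = -3.00000, F(2.25) = 0.64062
s_2 = 2.25000 − 0.64062·(2.25000 − 2.00000) / (0.64062 − (-3.00000)) = 2.25000 − (0.16016)/(3.64062) = 2.20601
F(2.20601) = -0.05851
s_3 = 2.20601 − (-0.05851)·(2.20601 − 2.25000) / (-0.05851 − 0.64062) = 2.20601 − (0.00257)/(-0.69913) = 2.20969

2.206, 2.210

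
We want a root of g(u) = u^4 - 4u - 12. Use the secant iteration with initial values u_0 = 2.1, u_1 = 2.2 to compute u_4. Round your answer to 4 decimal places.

2.1282

g(2.1) = -0.951900, g(2.2) = 2.625600
u_2 = 2.200000 − 2.625600·(2.200000 − 2.100000) / (2.625600 − (-0.951900)) = 2.200000 − (0.262560)/(3.577500) = 2.126608
g(2.126608) = -0.053774
u_3 = 2.126608 − (-0.053774)·(2.126608 − 2.200000) / (-0.053774 − 2.625600) = 2.126608 − (0.003947)/(-2.679374) = 2.128081
g(2.128081) = -0.002943
u_4 = 2.128081 − (-0.002943)·(2.128081 − 2.126608) / (-0.002943 − (-0.053774)) = 2.128081 − (-0.000004)/(0.050832) = 2.128166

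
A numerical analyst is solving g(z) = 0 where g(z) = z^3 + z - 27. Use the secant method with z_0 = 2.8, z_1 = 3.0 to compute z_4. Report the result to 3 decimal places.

2.889

g(2.8) = -2.24800, g(3.0) = 3.00000
z_2 = 3.00000 − 3.00000·(3.00000 − 2.80000) / (3.00000 − (-2.24800)) = 3.00000 − (0.60000)/(5.24800) = 2.88567
g(2.88567) = -0.08507
z_3 = 2.88567 − (-0.08507)·(2.88567 − 3.00000) / (-0.08507 − 3.00000) = 2.88567 − (0.00973)/(-3.08507) = 2.88882
g(2.88882) = -0.00308
z_4 = 2.88882 − (-0.00308)·(2.88882 − 2.88567) / (-0.00308 − (-0.08507)) = 2.88882 − (-0.00001)/(0.08200) = 2.88894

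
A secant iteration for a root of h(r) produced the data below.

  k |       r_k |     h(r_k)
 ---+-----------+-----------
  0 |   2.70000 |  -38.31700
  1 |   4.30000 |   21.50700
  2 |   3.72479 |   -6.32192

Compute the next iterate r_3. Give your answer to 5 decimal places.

r_3 = 3.72479 − (-6.32192)·(3.72479 − 4.30000) / (-6.32192 − 21.50700)
   = 3.72479 − (3.6364316)/(-27.8289200) = 3.8554610

3.85546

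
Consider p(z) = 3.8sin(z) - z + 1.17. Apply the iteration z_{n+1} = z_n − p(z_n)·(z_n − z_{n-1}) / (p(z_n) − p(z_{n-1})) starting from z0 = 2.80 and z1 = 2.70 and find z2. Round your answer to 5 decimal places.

p(2.80) = -0.3570450, p(2.70) = 0.0940435
z2 = 2.7000000 − 0.0940435·(2.7000000 − 2.8000000) / (0.0940435 − (-0.3570450)) = 2.7000000 − (-0.0094044)/(0.4510886) = 2.7208481

2.72085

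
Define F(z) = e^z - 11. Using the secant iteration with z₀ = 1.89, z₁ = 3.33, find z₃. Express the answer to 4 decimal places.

F(1.89) = -4.380631, F(3.33) = 16.938342
z₂ = 3.330000 − 16.938342·(3.330000 − 1.890000) / (16.938342 − (-4.380631)) = 3.330000 − (24.391212)/(21.318973) = 2.185892
F(2.185892) = -2.101419
z₃ = 2.185892 − (-2.101419)·(2.185892 − 3.330000) / (-2.101419 − 16.938342) = 2.185892 − (2.404251)/(-19.039761) = 2.312167

2.3122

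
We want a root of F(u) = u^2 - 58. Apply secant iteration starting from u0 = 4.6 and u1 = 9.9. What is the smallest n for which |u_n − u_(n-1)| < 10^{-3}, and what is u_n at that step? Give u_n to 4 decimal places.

F(4.6) = -36.840000, F(9.9) = 40.010000
u2 = 9.900000 − 40.010000·(5.300000)/(76.850000) = 7.140690;  |Δ| = 2.759310
F(7.140690) = -7.010551
u3 = 7.140690 − (-7.010551)·(-2.759310)/(-47.020551) = 7.552090;  |Δ| = 0.411401
F(7.552090) = -0.965932
u4 = 7.552090 − (-0.965932)·(0.411401)/(6.044620) = 7.617832;  |Δ| = 0.065742
F(7.617832) = 0.031368
u5 = 7.617832 − 0.031368·(0.065742)/(0.997300) = 7.615764;  |Δ| = 0.002068
F(7.615764) = -0.000132
u6 = 7.615764 − (-0.000132)·(-0.002068)/(-0.031500) = 7.615773;  |Δ| = 0.000009
|u6 − u5| = 0.000009 < 10^{-3}

n = 6, u_n = 7.6158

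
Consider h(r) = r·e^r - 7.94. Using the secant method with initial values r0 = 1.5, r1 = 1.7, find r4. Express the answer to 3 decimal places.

1.601

h(1.5) = -1.21747, h(1.7) = 1.36571
r2 = 1.70000 − 1.36571·(1.70000 − 1.50000) / (1.36571 − (-1.21747)) = 1.70000 − (0.27314)/(2.58318) = 1.59426
h(1.59426) = -0.08876
r3 = 1.59426 − (-0.08876)·(1.59426 − 1.70000) / (-0.08876 − 1.36571) = 1.59426 − (0.00939)/(-1.45447) = 1.60071
h(1.60071) = -0.00595
r4 = 1.60071 − (-0.00595)·(1.60071 − 1.59426) / (-0.00595 − (-0.08876)) = 1.60071 − (-0.00004)/(0.08281) = 1.60118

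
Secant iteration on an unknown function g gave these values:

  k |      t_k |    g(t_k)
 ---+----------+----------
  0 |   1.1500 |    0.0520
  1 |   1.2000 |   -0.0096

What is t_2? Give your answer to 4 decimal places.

t_2 = 1.2000 − (-0.0096)·(1.2000 − 1.1500) / (-0.0096 − 0.0520)
   = 1.2000 − (-0.000480)/(-0.061600) = 1.192208

1.1922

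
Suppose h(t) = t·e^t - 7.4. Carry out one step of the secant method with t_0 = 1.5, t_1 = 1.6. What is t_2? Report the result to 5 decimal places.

h(1.5) = -0.6774664, h(1.6) = 0.5248519
t_2 = 1.6000000 − 0.5248519·(1.6000000 − 1.5000000) / (0.5248519 − (-0.6774664)) = 1.6000000 − (0.0524852)/(1.2023183) = 1.5563467

1.55635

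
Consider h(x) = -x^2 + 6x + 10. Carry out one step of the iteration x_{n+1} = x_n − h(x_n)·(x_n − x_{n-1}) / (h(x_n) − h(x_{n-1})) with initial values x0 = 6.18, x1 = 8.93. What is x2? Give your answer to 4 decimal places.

h(6.18) = 8.887600, h(8.93) = -16.164900
x2 = 8.930000 − (-16.164900)·(8.930000 − 6.180000) / (-16.164900 − 8.887600) = 8.930000 − (-44.453475)/(-25.052500) = 7.155587

7.1556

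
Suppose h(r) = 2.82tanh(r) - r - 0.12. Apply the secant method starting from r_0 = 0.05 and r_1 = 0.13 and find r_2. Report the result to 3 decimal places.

h(0.05) = -0.02912, h(0.13) = 0.11455
r_2 = 0.13000 − 0.11455·(0.13000 − 0.05000) / (0.11455 − (-0.02912)) = 0.13000 − (0.00916)/(0.14367) = 0.06621

0.066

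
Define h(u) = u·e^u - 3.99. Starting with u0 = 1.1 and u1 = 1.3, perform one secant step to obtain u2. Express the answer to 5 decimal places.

1.19354

h(1.1) = -0.6854174, h(1.3) = 0.7800857
u2 = 1.3000000 − 0.7800857·(1.3000000 − 1.1000000) / (0.7800857 − (-0.6854174)) = 1.3000000 − (0.1560171)/(1.4655030) = 1.1935402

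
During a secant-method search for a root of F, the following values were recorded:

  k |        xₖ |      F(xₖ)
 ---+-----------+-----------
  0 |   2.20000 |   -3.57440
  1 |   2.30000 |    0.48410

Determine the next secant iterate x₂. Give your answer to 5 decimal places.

2.28807

x₂ = 2.30000 − 0.48410·(2.30000 − 2.20000) / (0.48410 − (-3.57440))
   = 2.30000 − (0.0484100)/(4.0585000) = 2.2880719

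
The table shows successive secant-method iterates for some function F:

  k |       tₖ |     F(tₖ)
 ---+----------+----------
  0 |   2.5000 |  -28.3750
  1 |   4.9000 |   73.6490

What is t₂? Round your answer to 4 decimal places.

3.1675

t₂ = 4.9000 − 73.6490·(4.9000 − 2.5000) / (73.6490 − (-28.3750))
   = 4.9000 − (176.757600)/(102.024000) = 3.167490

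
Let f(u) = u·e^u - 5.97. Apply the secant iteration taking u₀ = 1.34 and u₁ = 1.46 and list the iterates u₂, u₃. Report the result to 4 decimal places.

1.4275, 1.4294

f(1.34) = -0.852482, f(1.46) = 0.316701
u₂ = 1.460000 − 0.316701·(1.460000 − 1.340000) / (0.316701 − (-0.852482)) = 1.460000 − (0.038004)/(1.169183) = 1.427495
f(1.427495) = -0.019850
u₃ = 1.427495 − (-0.019850)·(1.427495 − 1.460000) / (-0.019850 − 0.316701) = 1.427495 − (0.000645)/(-0.336551) = 1.429412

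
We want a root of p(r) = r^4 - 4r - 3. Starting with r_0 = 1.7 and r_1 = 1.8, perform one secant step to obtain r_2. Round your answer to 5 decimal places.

p(1.7) = -1.4479000, p(1.8) = 0.2976000
r_2 = 1.8000000 − 0.2976000·(1.8000000 − 1.7000000) / (0.2976000 − (-1.4479000)) = 1.8000000 − (0.0297600)/(1.7455000) = 1.7829504

1.78295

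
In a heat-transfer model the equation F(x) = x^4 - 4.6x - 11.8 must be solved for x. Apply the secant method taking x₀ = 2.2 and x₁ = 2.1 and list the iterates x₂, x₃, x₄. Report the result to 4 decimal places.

F(2.2) = 1.505600, F(2.1) = -2.011900
x₂ = 2.100000 − (-2.011900)·(2.100000 − 2.200000) / (-2.011900 − 1.505600) = 2.100000 − (0.201190)/(-3.517500) = 2.157197
F(2.157197) = -0.068059
x₃ = 2.157197 − (-0.068059)·(2.157197 − 2.100000) / (-0.068059 − (-2.011900)) = 2.157197 − (-0.003893)/(1.943841) = 2.159199
F(2.159199) = 0.003254
x₄ = 2.159199 − 0.003254·(2.159199 − 2.157197) / (0.003254 − (-0.068059)) = 2.159199 − (0.000007)/(0.071313) = 2.159108

2.1572, 2.1592, 2.1591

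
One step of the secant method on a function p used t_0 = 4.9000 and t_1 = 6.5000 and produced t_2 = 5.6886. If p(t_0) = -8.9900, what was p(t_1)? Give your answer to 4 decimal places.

9.2499

The secant line through (4.9000, -8.9900) and (6.5000, p(t_1)) crosses zero at t_2 = 5.6886.
So (4.9000, -8.9900), (6.5000, p(t_1)), (5.6886, 0) are collinear:
p(t_1) = -8.9900 · (6.5000 − 5.6886) / (4.9000 − 5.6886) = -8.9900 · (0.811400)/(-0.788600) = 9.249919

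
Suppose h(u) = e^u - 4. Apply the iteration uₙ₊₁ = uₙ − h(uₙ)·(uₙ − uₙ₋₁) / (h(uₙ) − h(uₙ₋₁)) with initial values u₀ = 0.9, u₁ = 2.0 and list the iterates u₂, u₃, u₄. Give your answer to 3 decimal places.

h(0.9) = -1.54040, h(2.0) = 3.38906
u₂ = 2.00000 − 3.38906·(2.00000 − 0.90000) / (3.38906 − (-1.54040)) = 2.00000 − (3.72796)/(4.92945) = 1.24374
h(1.24374) = -0.53145
u₃ = 1.24374 − (-0.53145)·(1.24374 − 2.00000) / (-0.53145 − 3.38906) = 1.24374 − (0.40191)/(-3.92050) = 1.34625
h(1.34625) = -0.15700
u₄ = 1.34625 − (-0.15700)·(1.34625 − 1.24374) / (-0.15700 − (-0.53145)) = 1.34625 − (-0.01610)/(0.37445) = 1.38924

1.244, 1.346, 1.389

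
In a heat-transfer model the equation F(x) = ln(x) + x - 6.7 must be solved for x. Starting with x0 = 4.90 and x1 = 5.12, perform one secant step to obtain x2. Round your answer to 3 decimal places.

F(4.90) = -0.21076, F(5.12) = 0.05315
x2 = 5.12000 − 0.05315·(5.12000 − 4.90000) / (0.05315 − (-0.21076)) = 5.12000 − (0.01169)/(0.26392) = 5.07569

5.076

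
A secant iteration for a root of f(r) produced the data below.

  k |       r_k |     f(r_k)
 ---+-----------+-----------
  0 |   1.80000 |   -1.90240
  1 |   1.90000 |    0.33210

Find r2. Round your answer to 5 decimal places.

1.88514

r2 = 1.90000 − 0.33210·(1.90000 − 1.80000) / (0.33210 − (-1.90240))
   = 1.90000 − (0.0332100)/(2.2345000) = 1.8851376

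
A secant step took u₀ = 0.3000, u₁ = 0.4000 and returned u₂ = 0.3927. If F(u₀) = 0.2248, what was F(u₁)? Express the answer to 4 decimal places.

The secant line through (0.3000, 0.2248) and (0.4000, F(u₁)) crosses zero at u₂ = 0.3927.
So (0.3000, 0.2248), (0.4000, F(u₁)), (0.3927, 0) are collinear:
F(u₁) = 0.2248 · (0.4000 − 0.3927) / (0.3000 − 0.3927) = 0.2248 · (0.007300)/(-0.092700) = -0.017703

-0.0177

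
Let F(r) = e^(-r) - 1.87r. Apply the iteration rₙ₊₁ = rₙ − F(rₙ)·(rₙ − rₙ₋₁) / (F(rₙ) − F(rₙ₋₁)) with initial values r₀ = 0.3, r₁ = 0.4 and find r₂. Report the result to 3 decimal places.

F(0.3) = 0.17982, F(0.4) = -0.07768
r₂ = 0.40000 − (-0.07768)·(0.40000 − 0.30000) / (-0.07768 − 0.17982) = 0.40000 − (-0.00777)/(-0.25750) = 0.36983

0.370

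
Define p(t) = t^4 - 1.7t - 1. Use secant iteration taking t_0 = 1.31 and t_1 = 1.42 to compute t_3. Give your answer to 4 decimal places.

p(1.31) = -0.282001, p(1.42) = 0.651869
t_2 = 1.420000 − 0.651869·(1.420000 − 1.310000) / (0.651869 − (-0.282001)) = 1.420000 − (0.071706)/(0.933870) = 1.343217
p(1.343217) = -0.028218
t_3 = 1.343217 − (-0.028218)·(1.343217 − 1.420000) / (-0.028218 − 0.651869) = 1.343217 − (0.002167)/(-0.680087) = 1.346403

1.3464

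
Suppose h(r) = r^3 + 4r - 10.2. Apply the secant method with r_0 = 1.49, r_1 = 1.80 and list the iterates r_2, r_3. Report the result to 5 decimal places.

1.56676, 1.57371

h(1.49) = -0.9320510, h(1.80) = 2.8320000
r_2 = 1.8000000 − 2.8320000·(1.8000000 − 1.4900000) / (2.8320000 − (-0.9320510)) = 1.8000000 − (0.8779200)/(3.7640510) = 1.5667619
h(1.5667619) = -0.0869545
r_3 = 1.5667619 − (-0.0869545)·(1.5667619 − 1.8000000) / (-0.0869545 − 2.8320000) = 1.5667619 − (0.0202811)/(-2.9189545) = 1.5737100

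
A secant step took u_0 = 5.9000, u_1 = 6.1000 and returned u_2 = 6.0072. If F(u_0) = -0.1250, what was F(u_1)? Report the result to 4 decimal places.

The secant line through (5.9000, -0.1250) and (6.1000, F(u_1)) crosses zero at u_2 = 6.0072.
So (5.9000, -0.1250), (6.1000, F(u_1)), (6.0072, 0) are collinear:
F(u_1) = -0.1250 · (6.1000 − 6.0072) / (5.9000 − 6.0072) = -0.1250 · (0.092800)/(-0.107200) = 0.108209

0.1082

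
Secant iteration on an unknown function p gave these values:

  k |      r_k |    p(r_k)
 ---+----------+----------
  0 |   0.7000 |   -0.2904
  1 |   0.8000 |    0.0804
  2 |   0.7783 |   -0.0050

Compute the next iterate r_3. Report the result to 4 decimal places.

r_3 = 0.7783 − (-0.0050)·(0.7783 − 0.8000) / (-0.0050 − 0.0804)
   = 0.7783 − (0.000109)/(-0.085400) = 0.779570

0.7796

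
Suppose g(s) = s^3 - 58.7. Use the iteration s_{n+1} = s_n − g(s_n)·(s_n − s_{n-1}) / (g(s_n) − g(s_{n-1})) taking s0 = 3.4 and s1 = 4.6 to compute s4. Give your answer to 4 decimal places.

3.8867

g(3.4) = -19.396000, g(4.6) = 38.636000
s2 = 4.600000 − 38.636000·(4.600000 − 3.400000) / (38.636000 − (-19.396000)) = 4.600000 − (46.363200)/(58.032000) = 3.801075
g(3.801075) = -3.781406
s3 = 3.801075 − (-3.781406)·(3.801075 − 4.600000) / (-3.781406 − 38.636000) = 3.801075 − (3.021059)/(-42.417406) = 3.872297
g(3.872297) = -0.636111
s4 = 3.872297 − (-0.636111)·(3.872297 − 3.801075) / (-0.636111 − (-3.781406)) = 3.872297 − (-0.045305)/(3.145295) = 3.886702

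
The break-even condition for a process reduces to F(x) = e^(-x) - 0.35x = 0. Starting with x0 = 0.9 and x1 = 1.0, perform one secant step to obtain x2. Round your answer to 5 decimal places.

F(0.9) = 0.0915697, F(1.0) = 0.0178794
x2 = 1.0000000 − 0.0178794·(1.0000000 − 0.9000000) / (0.0178794 − 0.0915697) = 1.0000000 − (0.0017879)/(-0.0736902) = 1.0242630

1.02426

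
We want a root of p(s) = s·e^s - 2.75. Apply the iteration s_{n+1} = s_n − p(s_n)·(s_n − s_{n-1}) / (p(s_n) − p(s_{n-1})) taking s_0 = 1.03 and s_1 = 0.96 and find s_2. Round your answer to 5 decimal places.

1.00497

p(1.03) = 0.1350978, p(0.96) = -0.2427714
s_2 = 0.9600000 − (-0.2427714)·(0.9600000 − 1.0300000) / (-0.2427714 − 0.1350978) = 0.9600000 − (0.0169940)/(-0.3778692) = 1.0049732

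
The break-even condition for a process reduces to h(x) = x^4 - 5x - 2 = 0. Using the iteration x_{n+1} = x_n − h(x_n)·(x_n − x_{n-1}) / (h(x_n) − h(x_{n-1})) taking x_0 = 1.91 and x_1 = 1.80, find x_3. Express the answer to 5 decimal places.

1.82671

h(1.91) = 1.7586336, h(1.80) = -0.5024000
x_2 = 1.8000000 − (-0.5024000)·(1.8000000 − 1.9100000) / (-0.5024000 − 1.7586336) = 1.8000000 − (0.0552640)/(-2.2610336) = 1.8244419
h(1.8244419) = -0.0427094
x_3 = 1.8244419 − (-0.0427094)·(1.8244419 − 1.8000000) / (-0.0427094 − (-0.5024000)) = 1.8244419 − (-0.0010439)/(0.4596906) = 1.8267128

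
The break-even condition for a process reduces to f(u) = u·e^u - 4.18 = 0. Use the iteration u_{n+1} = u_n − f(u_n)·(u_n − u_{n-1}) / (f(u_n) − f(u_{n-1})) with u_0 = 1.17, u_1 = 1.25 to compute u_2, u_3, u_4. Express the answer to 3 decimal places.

f(1.17) = -0.41027, f(1.25) = 0.18293
u_2 = 1.25000 − 0.18293·(1.25000 − 1.17000) / (0.18293 − (-0.41027)) = 1.25000 − (0.01463)/(0.59320) = 1.22533
f(1.22533) = -0.00740
u_3 = 1.22533 − (-0.00740)·(1.22533 − 1.25000) / (-0.00740 − 0.18293) = 1.22533 − (0.00018)/(-0.19033) = 1.22629
f(1.22629) = -0.00013
u_4 = 1.22629 − (-0.00013)·(1.22629 − 1.22533) / (-0.00013 − (-0.00740)) = 1.22629 − (0.00000)/(0.00727) = 1.22631

1.225, 1.226, 1.226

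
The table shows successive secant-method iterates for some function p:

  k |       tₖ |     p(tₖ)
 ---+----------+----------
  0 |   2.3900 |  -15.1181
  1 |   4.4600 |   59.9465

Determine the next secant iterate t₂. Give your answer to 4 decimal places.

t₂ = 4.4600 − 59.9465·(4.4600 − 2.3900) / (59.9465 − (-15.1181))
   = 4.4600 − (124.089255)/(75.064600) = 2.806900

2.8069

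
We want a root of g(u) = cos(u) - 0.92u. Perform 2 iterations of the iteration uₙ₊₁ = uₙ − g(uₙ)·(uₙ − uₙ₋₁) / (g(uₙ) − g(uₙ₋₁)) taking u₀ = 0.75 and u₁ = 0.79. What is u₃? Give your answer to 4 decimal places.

g(0.75) = 0.041689, g(0.79) = -0.022955
u₂ = 0.790000 − (-0.022955)·(0.790000 − 0.750000) / (-0.022955 − 0.041689) = 0.790000 − (-0.000918)/(-0.064644) = 0.775796
g(0.775796) = 0.000131
u₃ = 0.775796 − 0.000131·(0.775796 − 0.790000) / (0.000131 − (-0.022955)) = 0.775796 − (-0.000002)/(0.023086) = 0.775877

0.7759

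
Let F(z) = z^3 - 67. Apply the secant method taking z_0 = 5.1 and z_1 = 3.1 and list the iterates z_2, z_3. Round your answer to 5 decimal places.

F(5.1) = 65.6510000, F(3.1) = -37.2090000
z_2 = 3.1000000 − (-37.2090000)·(3.1000000 − 5.1000000) / (-37.2090000 − 65.6510000) = 3.1000000 − (74.4180000)/(-102.8600000) = 3.8234882
F(3.8234882) = -11.1041873
z_3 = 3.8234882 − (-11.1041873)·(3.8234882 − 3.1000000) / (-11.1041873 − (-37.2090000)) = 3.8234882 − (-8.0337489)/(26.1048127) = 4.1312380

3.82349, 4.13124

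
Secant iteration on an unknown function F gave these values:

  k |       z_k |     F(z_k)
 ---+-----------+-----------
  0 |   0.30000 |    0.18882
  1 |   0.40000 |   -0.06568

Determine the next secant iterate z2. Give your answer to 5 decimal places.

0.37419

z2 = 0.40000 − (-0.06568)·(0.40000 − 0.30000) / (-0.06568 − 0.18882)
   = 0.40000 − (-0.0065680)/(-0.2545000) = 0.3741925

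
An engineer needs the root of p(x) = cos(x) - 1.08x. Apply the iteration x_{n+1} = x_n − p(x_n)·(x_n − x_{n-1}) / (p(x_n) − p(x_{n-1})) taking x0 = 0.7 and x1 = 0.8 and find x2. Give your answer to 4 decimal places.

0.7050

p(0.7) = 0.008842, p(0.8) = -0.167293
x2 = 0.800000 − (-0.167293)·(0.800000 − 0.700000) / (-0.167293 − 0.008842) = 0.800000 − (-0.016729)/(-0.176135) = 0.705020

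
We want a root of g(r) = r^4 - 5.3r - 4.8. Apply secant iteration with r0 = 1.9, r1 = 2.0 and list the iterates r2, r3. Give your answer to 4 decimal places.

1.9754, 1.9770

g(1.9) = -1.837900, g(2.0) = 0.600000
r2 = 2.000000 − 0.600000·(2.000000 − 1.900000) / (0.600000 − (-1.837900)) = 2.000000 − (0.060000)/(2.437900) = 1.975389
g(1.975389) = -0.042705
r3 = 1.975389 − (-0.042705)·(1.975389 − 2.000000) / (-0.042705 − 0.600000) = 1.975389 − (0.001051)/(-0.642705) = 1.977024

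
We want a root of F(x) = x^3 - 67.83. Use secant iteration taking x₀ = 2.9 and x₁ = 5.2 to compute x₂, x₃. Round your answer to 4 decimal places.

F(2.9) = -43.441000, F(5.2) = 72.778000
x₂ = 5.200000 − 72.778000·(5.200000 − 2.900000) / (72.778000 − (-43.441000)) = 5.200000 − (167.389400)/(116.219000) = 3.759707
F(3.759707) = -14.685046
x₃ = 3.759707 − (-14.685046)·(3.759707 − 5.200000) / (-14.685046 − 72.778000) = 3.759707 − (21.150767)/(-87.463046) = 4.001532

3.7597, 4.0015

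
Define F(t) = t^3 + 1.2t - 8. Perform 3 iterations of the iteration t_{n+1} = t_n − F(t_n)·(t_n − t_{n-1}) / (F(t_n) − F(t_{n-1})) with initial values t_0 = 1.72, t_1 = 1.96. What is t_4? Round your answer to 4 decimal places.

F(1.72) = -0.847552, F(1.96) = 1.881536
t_2 = 1.960000 − 1.881536·(1.960000 − 1.720000) / (1.881536 − (-0.847552)) = 1.960000 − (0.451569)/(2.729088) = 1.794535
F(1.794535) = -0.067517
t_3 = 1.794535 − (-0.067517)·(1.794535 − 1.960000) / (-0.067517 − 1.881536) = 1.794535 − (0.011172)/(-1.949053) = 1.800267
F(1.800267) = -0.005086
t_4 = 1.800267 − (-0.005086)·(1.800267 − 1.794535) / (-0.005086 − (-0.067517)) = 1.800267 − (-0.000029)/(0.062431) = 1.800734

1.8007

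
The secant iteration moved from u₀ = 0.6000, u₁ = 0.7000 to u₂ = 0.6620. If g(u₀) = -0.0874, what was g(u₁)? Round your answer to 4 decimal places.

The secant line through (0.6000, -0.0874) and (0.7000, g(u₁)) crosses zero at u₂ = 0.6620.
So (0.6000, -0.0874), (0.7000, g(u₁)), (0.6620, 0) are collinear:
g(u₁) = -0.0874 · (0.7000 − 0.6620) / (0.6000 − 0.6620) = -0.0874 · (0.038000)/(-0.062000) = 0.053568

0.0536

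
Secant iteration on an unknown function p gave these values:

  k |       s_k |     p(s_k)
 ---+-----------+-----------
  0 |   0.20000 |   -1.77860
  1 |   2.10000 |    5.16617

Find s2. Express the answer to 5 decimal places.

0.68660

s2 = 2.10000 − 5.16617·(2.10000 − 0.20000) / (5.16617 − (-1.77860))
   = 2.10000 − (9.8157230)/(6.9447700) = 0.6866021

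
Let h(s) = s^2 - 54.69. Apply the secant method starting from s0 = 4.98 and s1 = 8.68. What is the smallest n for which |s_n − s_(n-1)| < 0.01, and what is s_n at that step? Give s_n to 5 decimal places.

h(4.98) = -29.8896000, h(8.68) = 20.6524000
s2 = 8.6800000 − 20.6524000·(3.7000000)/(50.5420000) = 7.1681113;  |Δ| = 1.5118887
h(7.1681113) = -3.3081808
s3 = 7.1681113 − (-3.3081808)·(-1.5118887)/(-23.9605808) = 7.3768542;  |Δ| = 0.2087429
h(7.3768542) = -0.2720224
s4 = 7.3768542 − (-0.2720224)·(0.2087429)/(3.0361583) = 7.3955563;  |Δ| = 0.0187022
h(7.3955563) = 0.0042537
s5 = 7.3955563 − 0.0042537·(0.0187022)/(0.2762762) = 7.3952684;  |Δ| = 0.0002880
|s5 − s4| = 0.0002880 < 0.01

n = 5, s_n = 7.39527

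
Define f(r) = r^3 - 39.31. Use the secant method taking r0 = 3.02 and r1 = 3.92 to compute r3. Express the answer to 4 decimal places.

f(3.02) = -11.766392, f(3.92) = 20.926288
r2 = 3.920000 − 20.926288·(3.920000 − 3.020000) / (20.926288 − (-11.766392)) = 3.920000 − (18.833659)/(32.692680) = 3.343918
f(3.343918) = -1.919014
r3 = 3.343918 − (-1.919014)·(3.343918 − 3.920000) / (-1.919014 − 20.926288) = 3.343918 − (1.105509)/(-22.845302) = 3.392309

3.3923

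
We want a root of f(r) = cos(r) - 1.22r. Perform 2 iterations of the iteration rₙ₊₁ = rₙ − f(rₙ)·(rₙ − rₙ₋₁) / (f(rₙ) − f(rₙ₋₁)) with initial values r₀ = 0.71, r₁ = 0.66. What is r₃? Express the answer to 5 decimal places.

f(0.71) = -0.1078381, f(0.66) = -0.0152078
r₂ = 0.6600000 − (-0.0152078)·(0.6600000 − 0.7100000) / (-0.0152078 − (-0.1078381)) = 0.6600000 − (0.0007604)/(0.0926304) = 0.6517912
f(0.6517912) = -0.0001867
r₃ = 0.6517912 − (-0.0001867)·(0.6517912 − 0.6600000) / (-0.0001867 − (-0.0152078)) = 0.6517912 − (0.0000015)/(0.0150211) = 0.6516891

0.65169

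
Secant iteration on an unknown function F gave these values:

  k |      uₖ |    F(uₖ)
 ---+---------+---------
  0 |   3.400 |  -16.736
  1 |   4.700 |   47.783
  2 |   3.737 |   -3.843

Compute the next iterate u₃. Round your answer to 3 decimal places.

3.809

u₃ = 3.737 − (-3.843)·(3.737 − 4.700) / (-3.843 − 47.783)
   = 3.737 − (3.70081)/(-51.62600) = 3.80868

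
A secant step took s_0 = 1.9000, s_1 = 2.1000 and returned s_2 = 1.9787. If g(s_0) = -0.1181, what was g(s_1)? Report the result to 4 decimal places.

0.1820

The secant line through (1.9000, -0.1181) and (2.1000, g(s_1)) crosses zero at s_2 = 1.9787.
So (1.9000, -0.1181), (2.1000, g(s_1)), (1.9787, 0) are collinear:
g(s_1) = -0.1181 · (2.1000 − 1.9787) / (1.9000 − 1.9787) = -0.1181 · (0.121300)/(-0.078700) = 0.182027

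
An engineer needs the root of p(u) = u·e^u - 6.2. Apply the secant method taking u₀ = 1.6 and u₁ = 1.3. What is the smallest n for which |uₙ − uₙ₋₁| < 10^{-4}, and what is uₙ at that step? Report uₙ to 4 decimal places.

p(1.6) = 1.724852, p(1.3) = -1.429914
u₂ = 1.300000 − (-1.429914)·(-0.300000)/(-3.154766) = 1.435977;  |Δ| = 0.135977
p(1.435977) = -0.163516
u₃ = 1.435977 − (-0.163516)·(0.135977)/(1.266398) = 1.453534;  |Δ| = 0.017557
p(1.453534) = 0.018516
u₄ = 1.453534 − 0.018516·(0.017557)/(0.182032) = 1.451748;  |Δ| = 0.001786
p(1.451748) = -0.000206
u₅ = 1.451748 − (-0.000206)·(-0.001786)/(-0.018723) = 1.451767;  |Δ| = 0.000020
|u₅ − u₄| = 0.000020 < 10^{-4}

n = 5, uₙ = 1.4518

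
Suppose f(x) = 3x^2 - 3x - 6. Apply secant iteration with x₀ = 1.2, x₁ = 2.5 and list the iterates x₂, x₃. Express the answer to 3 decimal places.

f(1.2) = -5.28000, f(2.5) = 5.25000
x₂ = 2.50000 − 5.25000·(2.50000 − 1.20000) / (5.25000 − (-5.28000)) = 2.50000 − (6.82500)/(10.53000) = 1.85185
f(1.85185) = -1.26749
x₃ = 1.85185 − (-1.26749)·(1.85185 − 2.50000) / (-1.26749 − 5.25000) = 1.85185 − (0.82152)/(-6.51749) = 1.97790

1.852, 1.978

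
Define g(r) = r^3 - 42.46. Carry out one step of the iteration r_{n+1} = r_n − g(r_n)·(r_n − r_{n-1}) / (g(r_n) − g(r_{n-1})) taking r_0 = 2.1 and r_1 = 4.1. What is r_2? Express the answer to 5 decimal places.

g(2.1) = -33.1990000, g(4.1) = 26.4610000
r_2 = 4.1000000 − 26.4610000·(4.1000000 − 2.1000000) / (26.4610000 − (-33.1990000)) = 4.1000000 − (52.9220000)/(59.6600000) = 3.2129400

3.21294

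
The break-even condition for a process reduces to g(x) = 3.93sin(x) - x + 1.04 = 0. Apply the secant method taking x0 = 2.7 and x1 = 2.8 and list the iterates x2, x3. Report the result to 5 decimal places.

2.70423, 2.70430

g(2.7) = 0.0196029, g(2.8) = -0.4434966
x2 = 2.8000000 − (-0.4434966)·(2.8000000 − 2.7000000) / (-0.4434966 − 0.0196029) = 2.8000000 − (-0.0443497)/(-0.4630995) = 2.7042330
g(2.7042330) = 0.0003151
x3 = 2.7042330 − 0.0003151·(2.7042330 − 2.8000000) / (0.0003151 − (-0.4434966)) = 2.7042330 − (-0.0000302)/(0.4438117) = 2.7043010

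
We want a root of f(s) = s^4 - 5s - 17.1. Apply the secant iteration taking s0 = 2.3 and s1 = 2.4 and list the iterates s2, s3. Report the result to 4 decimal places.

f(2.3) = -0.615900, f(2.4) = 4.077600
s2 = 2.400000 − 4.077600·(2.400000 − 2.300000) / (4.077600 − (-0.615900)) = 2.400000 − (0.407760)/(4.693500) = 2.313122
f(2.313122) = -0.037385
s3 = 2.313122 − (-0.037385)·(2.313122 − 2.400000) / (-0.037385 − 4.077600) = 2.313122 − (0.003248)/(-4.114985) = 2.313912

2.3131, 2.3139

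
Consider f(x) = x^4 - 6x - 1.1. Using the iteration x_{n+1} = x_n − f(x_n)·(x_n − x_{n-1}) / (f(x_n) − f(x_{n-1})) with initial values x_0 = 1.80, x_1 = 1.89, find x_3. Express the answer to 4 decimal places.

f(1.80) = -1.402400, f(1.89) = 0.319898
x_2 = 1.890000 − 0.319898·(1.890000 − 1.800000) / (0.319898 − (-1.402400)) = 1.890000 − (0.028791)/(1.722298) = 1.873283
f(1.873283) = -0.025280
x_3 = 1.873283 − (-0.025280)·(1.873283 − 1.890000) / (-0.025280 − 0.319898) = 1.873283 − (0.000423)/(-0.345178) = 1.874508

1.8745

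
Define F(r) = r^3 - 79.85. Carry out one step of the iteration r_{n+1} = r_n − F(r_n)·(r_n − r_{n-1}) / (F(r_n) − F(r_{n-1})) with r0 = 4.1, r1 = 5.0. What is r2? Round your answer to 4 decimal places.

4.2754

F(4.1) = -10.929000, F(5.0) = 45.150000
r2 = 5.000000 − 45.150000·(5.000000 − 4.100000) / (45.150000 − (-10.929000)) = 5.000000 − (40.635000)/(56.079000) = 4.275397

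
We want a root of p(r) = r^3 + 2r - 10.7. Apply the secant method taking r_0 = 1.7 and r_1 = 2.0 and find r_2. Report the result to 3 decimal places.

p(1.7) = -2.38700, p(2.0) = 1.30000
r_2 = 2.00000 − 1.30000·(2.00000 − 1.70000) / (1.30000 − (-2.38700)) = 2.00000 − (0.39000)/(3.68700) = 1.89422

1.894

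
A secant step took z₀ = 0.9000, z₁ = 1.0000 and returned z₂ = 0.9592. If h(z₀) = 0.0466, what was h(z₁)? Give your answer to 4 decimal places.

The secant line through (0.9000, 0.0466) and (1.0000, h(z₁)) crosses zero at z₂ = 0.9592.
So (0.9000, 0.0466), (1.0000, h(z₁)), (0.9592, 0) are collinear:
h(z₁) = 0.0466 · (1.0000 − 0.9592) / (0.9000 − 0.9592) = 0.0466 · (0.040800)/(-0.059200) = -0.032116

-0.0321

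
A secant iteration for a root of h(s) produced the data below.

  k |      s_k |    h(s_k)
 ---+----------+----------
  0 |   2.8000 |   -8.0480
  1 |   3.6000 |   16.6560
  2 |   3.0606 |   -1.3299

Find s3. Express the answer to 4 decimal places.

3.1005

s3 = 3.0606 − (-1.3299)·(3.0606 − 3.6000) / (-1.3299 − 16.6560)
   = 3.0606 − (0.717348)/(-17.985900) = 3.100484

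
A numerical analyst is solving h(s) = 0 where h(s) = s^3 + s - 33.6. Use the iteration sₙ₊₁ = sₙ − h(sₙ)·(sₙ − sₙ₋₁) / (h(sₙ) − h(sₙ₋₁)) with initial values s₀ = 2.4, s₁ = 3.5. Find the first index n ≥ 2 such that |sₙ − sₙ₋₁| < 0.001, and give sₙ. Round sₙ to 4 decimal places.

n = 5, sₙ = 3.1236

h(2.4) = -17.376000, h(3.5) = 12.775000
s₂ = 3.500000 − 12.775000·(1.100000)/(30.151000) = 3.033929;  |Δ| = 0.466071
h(3.033929) = -2.639582
s₃ = 3.033929 − (-2.639582)·(-0.466071)/(-15.414582) = 3.113739;  |Δ| = 0.079810
h(3.113739) = -0.297412
s₄ = 3.113739 − (-0.297412)·(0.079810)/(2.342170) = 3.123873;  |Δ| = 0.010134
h(3.123873) = 0.008451
s₅ = 3.123873 − 0.008451·(0.010134)/(0.305863) = 3.123593;  |Δ| = 0.000280
|s₅ − s₄| = 0.000280 < 0.001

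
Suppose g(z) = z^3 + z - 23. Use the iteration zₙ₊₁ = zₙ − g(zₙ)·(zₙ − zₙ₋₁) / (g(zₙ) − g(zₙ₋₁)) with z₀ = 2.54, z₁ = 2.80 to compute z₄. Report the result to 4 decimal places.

2.7267

g(2.54) = -4.072936, g(2.80) = 1.752000
z₂ = 2.800000 − 1.752000·(2.800000 − 2.540000) / (1.752000 − (-4.072936)) = 2.800000 − (0.455520)/(5.824936) = 2.721798
g(2.721798) = -0.114614
z₃ = 2.721798 − (-0.114614)·(2.721798 − 2.800000) / (-0.114614 − 1.752000) = 2.721798 − (0.008963)/(-1.866614) = 2.726600
g(2.726600) = -0.002907
z₄ = 2.726600 − (-0.002907)·(2.726600 − 2.721798) / (-0.002907 − (-0.114614)) = 2.726600 − (-0.000014)/(0.111707) = 2.726725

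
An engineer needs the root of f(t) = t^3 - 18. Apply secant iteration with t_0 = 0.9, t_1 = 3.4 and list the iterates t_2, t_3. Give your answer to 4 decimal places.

f(0.9) = -17.271000, f(3.4) = 21.304000
t_2 = 3.400000 − 21.304000·(3.400000 − 0.900000) / (21.304000 − (-17.271000)) = 3.400000 − (53.260000)/(38.575000) = 2.019313
f(2.019313) = -9.765999
t_3 = 2.019313 − (-9.765999)·(2.019313 − 3.400000) / (-9.765999 − 21.304000) = 2.019313 − (13.483787)/(-31.069999) = 2.453294

2.0193, 2.4533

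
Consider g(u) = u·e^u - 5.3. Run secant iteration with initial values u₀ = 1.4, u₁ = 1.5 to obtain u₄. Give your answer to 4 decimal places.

1.3601

g(1.4) = 0.377280, g(1.5) = 1.422534
u₂ = 1.500000 − 1.422534·(1.500000 − 1.400000) / (1.422534 − 0.377280) = 1.500000 − (0.142253)/(1.045254) = 1.363905
g(1.363905) = 0.034833
u₃ = 1.363905 − 0.034833·(1.363905 − 1.500000) / (0.034833 − 1.422534) = 1.363905 − (-0.004741)/(-1.387700) = 1.360489
g(1.360489) = 0.003323
u₄ = 1.360489 − 0.003323·(1.360489 − 1.363905) / (0.003323 − 0.034833) = 1.360489 − (-0.000011)/(-0.031510) = 1.360129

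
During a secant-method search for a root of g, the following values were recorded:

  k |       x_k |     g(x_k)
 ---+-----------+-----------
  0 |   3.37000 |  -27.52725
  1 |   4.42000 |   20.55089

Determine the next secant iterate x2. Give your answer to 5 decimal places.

x2 = 4.42000 − 20.55089·(4.42000 − 3.37000) / (20.55089 − (-27.52725))
   = 4.42000 − (21.5784345)/(48.0781400) = 3.9711799

3.97118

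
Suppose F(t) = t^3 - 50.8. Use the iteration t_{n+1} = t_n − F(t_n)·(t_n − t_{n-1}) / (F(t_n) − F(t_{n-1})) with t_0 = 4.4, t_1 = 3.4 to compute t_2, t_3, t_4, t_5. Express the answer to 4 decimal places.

3.6506, 3.7082, 3.7035, 3.7036

F(4.4) = 34.384000, F(3.4) = -11.496000
t_2 = 3.400000 − (-11.496000)·(3.400000 − 4.400000) / (-11.496000 − 34.384000) = 3.400000 − (11.496000)/(-45.880000) = 3.650567
F(3.650567) = -2.150222
t_3 = 3.650567 − (-2.150222)·(3.650567 − 3.400000) / (-2.150222 − (-11.496000)) = 3.650567 − (-0.538774)/(9.345778) = 3.708216
F(3.708216) = 0.191165
t_4 = 3.708216 − 0.191165·(3.708216 − 3.650567) / (0.191165 − (-2.150222)) = 3.708216 − (0.011020)/(2.341387) = 3.703509
F(3.703509) = -0.002757
t_5 = 3.703509 − (-0.002757)·(3.703509 − 3.708216) / (-0.002757 − 0.191165) = 3.703509 − (0.000013)/(-0.193922) = 3.703576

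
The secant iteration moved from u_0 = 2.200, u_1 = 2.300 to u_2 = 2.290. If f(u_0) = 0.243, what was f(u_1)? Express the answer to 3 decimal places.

The secant line through (2.200, 0.243) and (2.300, f(u_1)) crosses zero at u_2 = 2.290.
So (2.200, 0.243), (2.300, f(u_1)), (2.290, 0) are collinear:
f(u_1) = 0.243 · (2.300 − 2.290) / (2.200 − 2.290) = 0.243 · (0.01000)/(-0.09000) = -0.02700

-0.027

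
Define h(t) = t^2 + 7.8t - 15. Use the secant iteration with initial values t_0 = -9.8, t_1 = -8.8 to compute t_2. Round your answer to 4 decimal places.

h(-9.8) = 4.600000, h(-8.8) = -6.200000
t_2 = -8.800000 − (-6.200000)·(-8.800000 − (-9.800000)) / (-6.200000 − 4.600000) = -8.800000 − (-6.200000)/(-10.800000) = -9.374074

-9.3741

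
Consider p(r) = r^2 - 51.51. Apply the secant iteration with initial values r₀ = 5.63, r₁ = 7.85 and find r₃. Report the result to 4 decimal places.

7.1736

p(5.63) = -19.813100, p(7.85) = 10.112500
r₂ = 7.850000 − 10.112500·(7.850000 − 5.630000) / (10.112500 − (-19.813100)) = 7.850000 − (22.449750)/(29.925600) = 7.099815
p(7.099815) = -1.102633
r₃ = 7.099815 − (-1.102633)·(7.099815 − 7.850000) / (-1.102633 − 10.112500) = 7.099815 − (0.827180)/(-11.215133) = 7.173570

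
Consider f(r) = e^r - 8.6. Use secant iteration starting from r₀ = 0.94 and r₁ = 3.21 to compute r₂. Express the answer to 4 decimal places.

f(0.94) = -6.040019, f(3.21) = 16.179086
r₂ = 3.210000 − 16.179086·(3.210000 − 0.940000) / (16.179086 − (-6.040019)) = 3.210000 − (36.726526)/(22.219105) = 1.557074

1.5571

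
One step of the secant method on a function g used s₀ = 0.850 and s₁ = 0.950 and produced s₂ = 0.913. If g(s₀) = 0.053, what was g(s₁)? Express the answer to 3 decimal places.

-0.031

The secant line through (0.850, 0.053) and (0.950, g(s₁)) crosses zero at s₂ = 0.913.
So (0.850, 0.053), (0.950, g(s₁)), (0.913, 0) are collinear:
g(s₁) = 0.053 · (0.950 − 0.913) / (0.850 − 0.913) = 0.053 · (0.03700)/(-0.06300) = -0.03113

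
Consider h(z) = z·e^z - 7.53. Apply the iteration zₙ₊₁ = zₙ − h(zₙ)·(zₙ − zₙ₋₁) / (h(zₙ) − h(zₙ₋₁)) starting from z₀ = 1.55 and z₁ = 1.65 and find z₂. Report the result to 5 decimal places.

h(1.55) = -0.2272212, h(1.65) = 1.0615167
z₂ = 1.6500000 − 1.0615167·(1.6500000 − 1.5500000) / (1.0615167 − (-0.2272212)) = 1.6500000 − (0.1061517)/(1.2887379) = 1.5676313

1.56763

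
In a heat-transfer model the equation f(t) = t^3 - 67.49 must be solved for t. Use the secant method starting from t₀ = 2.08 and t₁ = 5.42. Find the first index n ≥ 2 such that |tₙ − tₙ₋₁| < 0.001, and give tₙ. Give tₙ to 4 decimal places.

n = 7, tₙ = 4.0714

f(2.08) = -58.491088, f(5.42) = 91.730088
t₂ = 5.420000 − 91.730088·(3.340000)/(150.221176) = 3.380484;  |Δ| = 2.039516
f(3.380484) = -28.858938
t₃ = 3.380484 − (-28.858938)·(-2.039516)/(-120.589026) = 3.868574;  |Δ| = 0.488090
f(3.868574) = -9.593457
t₄ = 3.868574 − (-9.593457)·(0.488090)/(19.265481) = 4.111623;  |Δ| = 0.243050
f(4.111623) = 2.018829
t₅ = 4.111623 − 2.018829·(0.243050)/(11.612286) = 4.069368;  |Δ| = 0.042255
f(4.069368) = -0.102235
t₆ = 4.069368 − (-0.102235)·(-0.042255)/(-2.121064) = 4.071405;  |Δ| = 0.002037
f(4.071405) = -0.001004
t₇ = 4.071405 − (-0.001004)·(0.002037)/(0.101232) = 4.071425;  |Δ| = 0.000020
|t₇ − t₆| = 0.000020 < 0.001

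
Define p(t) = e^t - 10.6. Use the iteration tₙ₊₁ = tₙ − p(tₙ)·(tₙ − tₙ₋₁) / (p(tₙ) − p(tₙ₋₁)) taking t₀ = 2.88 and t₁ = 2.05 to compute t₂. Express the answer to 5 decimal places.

p(2.88) = 7.2142732, p(2.05) = -2.8320989
t₂ = 2.0500000 − (-2.8320989)·(2.0500000 − 2.8800000) / (-2.8320989 − 7.2142732) = 2.0500000 − (2.3506421)/(-10.0463721) = 2.2839792

2.28398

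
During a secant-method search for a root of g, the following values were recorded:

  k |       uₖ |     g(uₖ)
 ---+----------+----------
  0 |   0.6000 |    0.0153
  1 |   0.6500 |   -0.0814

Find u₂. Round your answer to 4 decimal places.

u₂ = 0.6500 − (-0.0814)·(0.6500 − 0.6000) / (-0.0814 − 0.0153)
   = 0.6500 − (-0.004070)/(-0.096700) = 0.607911

0.6079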